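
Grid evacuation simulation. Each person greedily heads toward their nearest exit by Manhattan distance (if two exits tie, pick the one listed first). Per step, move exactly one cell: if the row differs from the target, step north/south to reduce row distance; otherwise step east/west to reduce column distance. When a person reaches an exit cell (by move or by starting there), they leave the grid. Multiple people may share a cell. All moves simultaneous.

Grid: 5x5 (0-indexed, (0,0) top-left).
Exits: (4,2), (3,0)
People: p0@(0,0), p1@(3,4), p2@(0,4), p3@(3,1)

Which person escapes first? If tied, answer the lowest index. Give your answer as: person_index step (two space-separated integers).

Answer: 3 1

Derivation:
Step 1: p0:(0,0)->(1,0) | p1:(3,4)->(4,4) | p2:(0,4)->(1,4) | p3:(3,1)->(3,0)->EXIT
Step 2: p0:(1,0)->(2,0) | p1:(4,4)->(4,3) | p2:(1,4)->(2,4) | p3:escaped
Step 3: p0:(2,0)->(3,0)->EXIT | p1:(4,3)->(4,2)->EXIT | p2:(2,4)->(3,4) | p3:escaped
Step 4: p0:escaped | p1:escaped | p2:(3,4)->(4,4) | p3:escaped
Step 5: p0:escaped | p1:escaped | p2:(4,4)->(4,3) | p3:escaped
Step 6: p0:escaped | p1:escaped | p2:(4,3)->(4,2)->EXIT | p3:escaped
Exit steps: [3, 3, 6, 1]
First to escape: p3 at step 1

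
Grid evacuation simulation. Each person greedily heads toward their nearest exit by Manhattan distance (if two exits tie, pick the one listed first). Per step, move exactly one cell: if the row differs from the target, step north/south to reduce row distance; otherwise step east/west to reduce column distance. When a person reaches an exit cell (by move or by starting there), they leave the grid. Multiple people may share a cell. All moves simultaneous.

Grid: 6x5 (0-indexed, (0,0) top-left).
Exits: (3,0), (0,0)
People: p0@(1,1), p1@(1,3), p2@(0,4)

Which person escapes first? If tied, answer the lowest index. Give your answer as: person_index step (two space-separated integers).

Step 1: p0:(1,1)->(0,1) | p1:(1,3)->(0,3) | p2:(0,4)->(0,3)
Step 2: p0:(0,1)->(0,0)->EXIT | p1:(0,3)->(0,2) | p2:(0,3)->(0,2)
Step 3: p0:escaped | p1:(0,2)->(0,1) | p2:(0,2)->(0,1)
Step 4: p0:escaped | p1:(0,1)->(0,0)->EXIT | p2:(0,1)->(0,0)->EXIT
Exit steps: [2, 4, 4]
First to escape: p0 at step 2

Answer: 0 2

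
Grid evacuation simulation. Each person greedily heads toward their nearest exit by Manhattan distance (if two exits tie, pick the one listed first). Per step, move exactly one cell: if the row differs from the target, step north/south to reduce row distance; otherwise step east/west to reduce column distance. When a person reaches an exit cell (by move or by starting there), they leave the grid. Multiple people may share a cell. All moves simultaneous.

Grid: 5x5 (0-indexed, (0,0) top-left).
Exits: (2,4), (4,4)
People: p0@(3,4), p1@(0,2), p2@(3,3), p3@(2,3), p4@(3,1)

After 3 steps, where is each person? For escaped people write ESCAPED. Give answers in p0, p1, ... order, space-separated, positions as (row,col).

Step 1: p0:(3,4)->(2,4)->EXIT | p1:(0,2)->(1,2) | p2:(3,3)->(2,3) | p3:(2,3)->(2,4)->EXIT | p4:(3,1)->(2,1)
Step 2: p0:escaped | p1:(1,2)->(2,2) | p2:(2,3)->(2,4)->EXIT | p3:escaped | p4:(2,1)->(2,2)
Step 3: p0:escaped | p1:(2,2)->(2,3) | p2:escaped | p3:escaped | p4:(2,2)->(2,3)

ESCAPED (2,3) ESCAPED ESCAPED (2,3)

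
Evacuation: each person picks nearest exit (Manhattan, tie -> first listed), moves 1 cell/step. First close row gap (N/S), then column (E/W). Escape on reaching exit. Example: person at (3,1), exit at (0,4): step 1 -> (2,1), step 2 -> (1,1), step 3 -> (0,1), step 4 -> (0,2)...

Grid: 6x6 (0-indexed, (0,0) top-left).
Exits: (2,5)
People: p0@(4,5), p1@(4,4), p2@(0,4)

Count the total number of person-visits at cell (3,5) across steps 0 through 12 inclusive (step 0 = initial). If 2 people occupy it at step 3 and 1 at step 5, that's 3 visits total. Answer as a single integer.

Step 0: p0@(4,5) p1@(4,4) p2@(0,4) -> at (3,5): 0 [-], cum=0
Step 1: p0@(3,5) p1@(3,4) p2@(1,4) -> at (3,5): 1 [p0], cum=1
Step 2: p0@ESC p1@(2,4) p2@(2,4) -> at (3,5): 0 [-], cum=1
Step 3: p0@ESC p1@ESC p2@ESC -> at (3,5): 0 [-], cum=1
Total visits = 1

Answer: 1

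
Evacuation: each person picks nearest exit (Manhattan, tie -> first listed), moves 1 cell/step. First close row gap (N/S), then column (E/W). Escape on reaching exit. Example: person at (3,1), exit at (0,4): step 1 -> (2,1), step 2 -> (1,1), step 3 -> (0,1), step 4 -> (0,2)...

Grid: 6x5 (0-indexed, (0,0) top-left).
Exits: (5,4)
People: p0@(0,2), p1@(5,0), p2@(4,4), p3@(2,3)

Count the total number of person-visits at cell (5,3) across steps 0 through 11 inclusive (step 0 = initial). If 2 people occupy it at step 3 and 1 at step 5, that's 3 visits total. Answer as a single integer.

Step 0: p0@(0,2) p1@(5,0) p2@(4,4) p3@(2,3) -> at (5,3): 0 [-], cum=0
Step 1: p0@(1,2) p1@(5,1) p2@ESC p3@(3,3) -> at (5,3): 0 [-], cum=0
Step 2: p0@(2,2) p1@(5,2) p2@ESC p3@(4,3) -> at (5,3): 0 [-], cum=0
Step 3: p0@(3,2) p1@(5,3) p2@ESC p3@(5,3) -> at (5,3): 2 [p1,p3], cum=2
Step 4: p0@(4,2) p1@ESC p2@ESC p3@ESC -> at (5,3): 0 [-], cum=2
Step 5: p0@(5,2) p1@ESC p2@ESC p3@ESC -> at (5,3): 0 [-], cum=2
Step 6: p0@(5,3) p1@ESC p2@ESC p3@ESC -> at (5,3): 1 [p0], cum=3
Step 7: p0@ESC p1@ESC p2@ESC p3@ESC -> at (5,3): 0 [-], cum=3
Total visits = 3

Answer: 3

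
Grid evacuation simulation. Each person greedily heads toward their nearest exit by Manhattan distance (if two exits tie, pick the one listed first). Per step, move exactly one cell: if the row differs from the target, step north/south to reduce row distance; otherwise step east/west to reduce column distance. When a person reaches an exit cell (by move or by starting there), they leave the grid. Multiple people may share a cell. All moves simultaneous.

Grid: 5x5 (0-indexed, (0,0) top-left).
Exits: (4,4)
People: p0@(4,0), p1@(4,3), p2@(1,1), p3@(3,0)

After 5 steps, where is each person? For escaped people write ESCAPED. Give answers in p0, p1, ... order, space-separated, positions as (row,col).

Step 1: p0:(4,0)->(4,1) | p1:(4,3)->(4,4)->EXIT | p2:(1,1)->(2,1) | p3:(3,0)->(4,0)
Step 2: p0:(4,1)->(4,2) | p1:escaped | p2:(2,1)->(3,1) | p3:(4,0)->(4,1)
Step 3: p0:(4,2)->(4,3) | p1:escaped | p2:(3,1)->(4,1) | p3:(4,1)->(4,2)
Step 4: p0:(4,3)->(4,4)->EXIT | p1:escaped | p2:(4,1)->(4,2) | p3:(4,2)->(4,3)
Step 5: p0:escaped | p1:escaped | p2:(4,2)->(4,3) | p3:(4,3)->(4,4)->EXIT

ESCAPED ESCAPED (4,3) ESCAPED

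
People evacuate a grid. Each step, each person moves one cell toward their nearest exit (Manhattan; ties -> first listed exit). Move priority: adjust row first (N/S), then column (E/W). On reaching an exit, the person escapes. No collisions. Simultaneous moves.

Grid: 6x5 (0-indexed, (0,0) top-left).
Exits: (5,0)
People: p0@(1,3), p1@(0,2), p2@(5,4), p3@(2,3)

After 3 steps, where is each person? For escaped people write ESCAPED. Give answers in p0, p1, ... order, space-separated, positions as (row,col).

Step 1: p0:(1,3)->(2,3) | p1:(0,2)->(1,2) | p2:(5,4)->(5,3) | p3:(2,3)->(3,3)
Step 2: p0:(2,3)->(3,3) | p1:(1,2)->(2,2) | p2:(5,3)->(5,2) | p3:(3,3)->(4,3)
Step 3: p0:(3,3)->(4,3) | p1:(2,2)->(3,2) | p2:(5,2)->(5,1) | p3:(4,3)->(5,3)

(4,3) (3,2) (5,1) (5,3)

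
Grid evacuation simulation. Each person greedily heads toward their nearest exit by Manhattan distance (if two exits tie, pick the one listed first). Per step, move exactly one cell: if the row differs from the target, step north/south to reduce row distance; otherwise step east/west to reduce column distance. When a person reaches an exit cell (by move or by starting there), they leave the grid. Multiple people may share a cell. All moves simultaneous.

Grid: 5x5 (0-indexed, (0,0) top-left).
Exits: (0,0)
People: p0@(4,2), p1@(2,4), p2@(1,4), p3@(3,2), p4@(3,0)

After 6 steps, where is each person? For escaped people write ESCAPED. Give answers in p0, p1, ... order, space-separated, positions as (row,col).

Step 1: p0:(4,2)->(3,2) | p1:(2,4)->(1,4) | p2:(1,4)->(0,4) | p3:(3,2)->(2,2) | p4:(3,0)->(2,0)
Step 2: p0:(3,2)->(2,2) | p1:(1,4)->(0,4) | p2:(0,4)->(0,3) | p3:(2,2)->(1,2) | p4:(2,0)->(1,0)
Step 3: p0:(2,2)->(1,2) | p1:(0,4)->(0,3) | p2:(0,3)->(0,2) | p3:(1,2)->(0,2) | p4:(1,0)->(0,0)->EXIT
Step 4: p0:(1,2)->(0,2) | p1:(0,3)->(0,2) | p2:(0,2)->(0,1) | p3:(0,2)->(0,1) | p4:escaped
Step 5: p0:(0,2)->(0,1) | p1:(0,2)->(0,1) | p2:(0,1)->(0,0)->EXIT | p3:(0,1)->(0,0)->EXIT | p4:escaped
Step 6: p0:(0,1)->(0,0)->EXIT | p1:(0,1)->(0,0)->EXIT | p2:escaped | p3:escaped | p4:escaped

ESCAPED ESCAPED ESCAPED ESCAPED ESCAPED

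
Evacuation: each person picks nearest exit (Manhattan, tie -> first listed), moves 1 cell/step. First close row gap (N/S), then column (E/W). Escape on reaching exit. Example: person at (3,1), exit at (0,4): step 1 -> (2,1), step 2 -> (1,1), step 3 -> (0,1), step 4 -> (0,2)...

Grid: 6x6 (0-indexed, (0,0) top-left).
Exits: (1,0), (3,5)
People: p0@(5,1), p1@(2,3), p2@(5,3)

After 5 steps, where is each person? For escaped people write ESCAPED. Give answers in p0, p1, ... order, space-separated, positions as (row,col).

Step 1: p0:(5,1)->(4,1) | p1:(2,3)->(3,3) | p2:(5,3)->(4,3)
Step 2: p0:(4,1)->(3,1) | p1:(3,3)->(3,4) | p2:(4,3)->(3,3)
Step 3: p0:(3,1)->(2,1) | p1:(3,4)->(3,5)->EXIT | p2:(3,3)->(3,4)
Step 4: p0:(2,1)->(1,1) | p1:escaped | p2:(3,4)->(3,5)->EXIT
Step 5: p0:(1,1)->(1,0)->EXIT | p1:escaped | p2:escaped

ESCAPED ESCAPED ESCAPED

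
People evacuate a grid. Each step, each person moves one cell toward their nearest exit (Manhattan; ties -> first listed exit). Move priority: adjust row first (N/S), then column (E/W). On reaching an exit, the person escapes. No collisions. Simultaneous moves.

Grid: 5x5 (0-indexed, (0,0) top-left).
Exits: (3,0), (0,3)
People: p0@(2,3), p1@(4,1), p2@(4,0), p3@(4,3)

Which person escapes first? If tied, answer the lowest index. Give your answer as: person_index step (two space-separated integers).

Answer: 2 1

Derivation:
Step 1: p0:(2,3)->(1,3) | p1:(4,1)->(3,1) | p2:(4,0)->(3,0)->EXIT | p3:(4,3)->(3,3)
Step 2: p0:(1,3)->(0,3)->EXIT | p1:(3,1)->(3,0)->EXIT | p2:escaped | p3:(3,3)->(3,2)
Step 3: p0:escaped | p1:escaped | p2:escaped | p3:(3,2)->(3,1)
Step 4: p0:escaped | p1:escaped | p2:escaped | p3:(3,1)->(3,0)->EXIT
Exit steps: [2, 2, 1, 4]
First to escape: p2 at step 1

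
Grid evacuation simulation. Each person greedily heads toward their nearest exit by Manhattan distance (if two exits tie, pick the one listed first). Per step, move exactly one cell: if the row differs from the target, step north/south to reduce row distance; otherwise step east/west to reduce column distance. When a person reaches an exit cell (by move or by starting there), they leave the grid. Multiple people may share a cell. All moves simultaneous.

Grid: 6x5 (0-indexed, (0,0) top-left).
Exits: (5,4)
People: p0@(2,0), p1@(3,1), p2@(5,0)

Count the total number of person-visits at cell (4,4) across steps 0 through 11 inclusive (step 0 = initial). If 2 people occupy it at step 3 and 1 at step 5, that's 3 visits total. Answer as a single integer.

Step 0: p0@(2,0) p1@(3,1) p2@(5,0) -> at (4,4): 0 [-], cum=0
Step 1: p0@(3,0) p1@(4,1) p2@(5,1) -> at (4,4): 0 [-], cum=0
Step 2: p0@(4,0) p1@(5,1) p2@(5,2) -> at (4,4): 0 [-], cum=0
Step 3: p0@(5,0) p1@(5,2) p2@(5,3) -> at (4,4): 0 [-], cum=0
Step 4: p0@(5,1) p1@(5,3) p2@ESC -> at (4,4): 0 [-], cum=0
Step 5: p0@(5,2) p1@ESC p2@ESC -> at (4,4): 0 [-], cum=0
Step 6: p0@(5,3) p1@ESC p2@ESC -> at (4,4): 0 [-], cum=0
Step 7: p0@ESC p1@ESC p2@ESC -> at (4,4): 0 [-], cum=0
Total visits = 0

Answer: 0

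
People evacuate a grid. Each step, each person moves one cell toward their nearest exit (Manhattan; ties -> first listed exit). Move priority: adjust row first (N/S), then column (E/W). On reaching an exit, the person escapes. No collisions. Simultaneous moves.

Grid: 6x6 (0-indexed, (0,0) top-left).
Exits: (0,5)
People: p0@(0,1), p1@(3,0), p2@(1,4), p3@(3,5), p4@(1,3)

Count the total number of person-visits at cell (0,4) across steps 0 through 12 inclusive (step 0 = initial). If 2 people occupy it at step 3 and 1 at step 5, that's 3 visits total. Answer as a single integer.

Answer: 4

Derivation:
Step 0: p0@(0,1) p1@(3,0) p2@(1,4) p3@(3,5) p4@(1,3) -> at (0,4): 0 [-], cum=0
Step 1: p0@(0,2) p1@(2,0) p2@(0,4) p3@(2,5) p4@(0,3) -> at (0,4): 1 [p2], cum=1
Step 2: p0@(0,3) p1@(1,0) p2@ESC p3@(1,5) p4@(0,4) -> at (0,4): 1 [p4], cum=2
Step 3: p0@(0,4) p1@(0,0) p2@ESC p3@ESC p4@ESC -> at (0,4): 1 [p0], cum=3
Step 4: p0@ESC p1@(0,1) p2@ESC p3@ESC p4@ESC -> at (0,4): 0 [-], cum=3
Step 5: p0@ESC p1@(0,2) p2@ESC p3@ESC p4@ESC -> at (0,4): 0 [-], cum=3
Step 6: p0@ESC p1@(0,3) p2@ESC p3@ESC p4@ESC -> at (0,4): 0 [-], cum=3
Step 7: p0@ESC p1@(0,4) p2@ESC p3@ESC p4@ESC -> at (0,4): 1 [p1], cum=4
Step 8: p0@ESC p1@ESC p2@ESC p3@ESC p4@ESC -> at (0,4): 0 [-], cum=4
Total visits = 4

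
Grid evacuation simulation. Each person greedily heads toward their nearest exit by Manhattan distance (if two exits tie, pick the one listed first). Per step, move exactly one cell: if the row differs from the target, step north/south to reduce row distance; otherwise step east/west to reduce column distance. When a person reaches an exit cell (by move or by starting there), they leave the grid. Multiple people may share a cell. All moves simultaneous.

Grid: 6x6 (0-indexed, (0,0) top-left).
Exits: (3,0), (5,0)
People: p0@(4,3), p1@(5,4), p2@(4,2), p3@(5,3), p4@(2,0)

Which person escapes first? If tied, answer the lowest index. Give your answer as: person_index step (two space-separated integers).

Step 1: p0:(4,3)->(3,3) | p1:(5,4)->(5,3) | p2:(4,2)->(3,2) | p3:(5,3)->(5,2) | p4:(2,0)->(3,0)->EXIT
Step 2: p0:(3,3)->(3,2) | p1:(5,3)->(5,2) | p2:(3,2)->(3,1) | p3:(5,2)->(5,1) | p4:escaped
Step 3: p0:(3,2)->(3,1) | p1:(5,2)->(5,1) | p2:(3,1)->(3,0)->EXIT | p3:(5,1)->(5,0)->EXIT | p4:escaped
Step 4: p0:(3,1)->(3,0)->EXIT | p1:(5,1)->(5,0)->EXIT | p2:escaped | p3:escaped | p4:escaped
Exit steps: [4, 4, 3, 3, 1]
First to escape: p4 at step 1

Answer: 4 1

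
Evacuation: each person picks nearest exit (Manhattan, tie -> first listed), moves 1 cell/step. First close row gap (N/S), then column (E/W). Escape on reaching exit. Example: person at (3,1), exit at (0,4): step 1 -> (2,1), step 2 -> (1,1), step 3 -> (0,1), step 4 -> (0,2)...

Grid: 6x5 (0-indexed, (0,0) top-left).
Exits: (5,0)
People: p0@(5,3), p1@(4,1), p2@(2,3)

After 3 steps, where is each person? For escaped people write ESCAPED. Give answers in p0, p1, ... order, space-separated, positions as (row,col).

Step 1: p0:(5,3)->(5,2) | p1:(4,1)->(5,1) | p2:(2,3)->(3,3)
Step 2: p0:(5,2)->(5,1) | p1:(5,1)->(5,0)->EXIT | p2:(3,3)->(4,3)
Step 3: p0:(5,1)->(5,0)->EXIT | p1:escaped | p2:(4,3)->(5,3)

ESCAPED ESCAPED (5,3)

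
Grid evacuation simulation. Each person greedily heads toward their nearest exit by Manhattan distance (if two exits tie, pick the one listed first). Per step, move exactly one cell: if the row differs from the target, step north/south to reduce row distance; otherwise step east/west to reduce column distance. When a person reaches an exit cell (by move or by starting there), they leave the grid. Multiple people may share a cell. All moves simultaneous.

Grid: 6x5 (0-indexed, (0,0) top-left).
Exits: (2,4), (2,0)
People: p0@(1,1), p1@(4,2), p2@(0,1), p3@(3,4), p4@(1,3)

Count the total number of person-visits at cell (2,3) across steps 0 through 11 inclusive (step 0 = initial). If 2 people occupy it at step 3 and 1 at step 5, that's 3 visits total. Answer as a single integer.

Answer: 2

Derivation:
Step 0: p0@(1,1) p1@(4,2) p2@(0,1) p3@(3,4) p4@(1,3) -> at (2,3): 0 [-], cum=0
Step 1: p0@(2,1) p1@(3,2) p2@(1,1) p3@ESC p4@(2,3) -> at (2,3): 1 [p4], cum=1
Step 2: p0@ESC p1@(2,2) p2@(2,1) p3@ESC p4@ESC -> at (2,3): 0 [-], cum=1
Step 3: p0@ESC p1@(2,3) p2@ESC p3@ESC p4@ESC -> at (2,3): 1 [p1], cum=2
Step 4: p0@ESC p1@ESC p2@ESC p3@ESC p4@ESC -> at (2,3): 0 [-], cum=2
Total visits = 2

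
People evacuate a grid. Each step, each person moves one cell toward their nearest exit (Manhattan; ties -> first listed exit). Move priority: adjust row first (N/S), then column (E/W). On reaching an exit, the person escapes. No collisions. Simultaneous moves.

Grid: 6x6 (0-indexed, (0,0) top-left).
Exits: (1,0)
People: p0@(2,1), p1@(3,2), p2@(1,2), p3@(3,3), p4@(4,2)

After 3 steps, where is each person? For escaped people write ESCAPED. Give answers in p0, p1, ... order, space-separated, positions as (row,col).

Step 1: p0:(2,1)->(1,1) | p1:(3,2)->(2,2) | p2:(1,2)->(1,1) | p3:(3,3)->(2,3) | p4:(4,2)->(3,2)
Step 2: p0:(1,1)->(1,0)->EXIT | p1:(2,2)->(1,2) | p2:(1,1)->(1,0)->EXIT | p3:(2,3)->(1,3) | p4:(3,2)->(2,2)
Step 3: p0:escaped | p1:(1,2)->(1,1) | p2:escaped | p3:(1,3)->(1,2) | p4:(2,2)->(1,2)

ESCAPED (1,1) ESCAPED (1,2) (1,2)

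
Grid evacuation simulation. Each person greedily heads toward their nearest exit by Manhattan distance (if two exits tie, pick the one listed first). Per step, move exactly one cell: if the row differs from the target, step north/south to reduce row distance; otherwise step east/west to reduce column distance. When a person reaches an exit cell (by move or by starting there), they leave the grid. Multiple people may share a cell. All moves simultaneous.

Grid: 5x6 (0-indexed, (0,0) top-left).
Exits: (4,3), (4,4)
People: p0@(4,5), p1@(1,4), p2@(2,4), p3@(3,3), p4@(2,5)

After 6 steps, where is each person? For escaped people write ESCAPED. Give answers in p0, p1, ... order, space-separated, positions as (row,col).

Step 1: p0:(4,5)->(4,4)->EXIT | p1:(1,4)->(2,4) | p2:(2,4)->(3,4) | p3:(3,3)->(4,3)->EXIT | p4:(2,5)->(3,5)
Step 2: p0:escaped | p1:(2,4)->(3,4) | p2:(3,4)->(4,4)->EXIT | p3:escaped | p4:(3,5)->(4,5)
Step 3: p0:escaped | p1:(3,4)->(4,4)->EXIT | p2:escaped | p3:escaped | p4:(4,5)->(4,4)->EXIT

ESCAPED ESCAPED ESCAPED ESCAPED ESCAPED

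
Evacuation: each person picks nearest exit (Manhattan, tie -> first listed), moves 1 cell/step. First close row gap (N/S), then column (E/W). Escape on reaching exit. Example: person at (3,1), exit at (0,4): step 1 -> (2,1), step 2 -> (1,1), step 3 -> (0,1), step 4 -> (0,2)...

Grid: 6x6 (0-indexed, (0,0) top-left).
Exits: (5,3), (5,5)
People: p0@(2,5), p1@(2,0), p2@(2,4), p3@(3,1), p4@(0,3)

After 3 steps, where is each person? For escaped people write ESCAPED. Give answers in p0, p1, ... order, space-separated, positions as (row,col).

Step 1: p0:(2,5)->(3,5) | p1:(2,0)->(3,0) | p2:(2,4)->(3,4) | p3:(3,1)->(4,1) | p4:(0,3)->(1,3)
Step 2: p0:(3,5)->(4,5) | p1:(3,0)->(4,0) | p2:(3,4)->(4,4) | p3:(4,1)->(5,1) | p4:(1,3)->(2,3)
Step 3: p0:(4,5)->(5,5)->EXIT | p1:(4,0)->(5,0) | p2:(4,4)->(5,4) | p3:(5,1)->(5,2) | p4:(2,3)->(3,3)

ESCAPED (5,0) (5,4) (5,2) (3,3)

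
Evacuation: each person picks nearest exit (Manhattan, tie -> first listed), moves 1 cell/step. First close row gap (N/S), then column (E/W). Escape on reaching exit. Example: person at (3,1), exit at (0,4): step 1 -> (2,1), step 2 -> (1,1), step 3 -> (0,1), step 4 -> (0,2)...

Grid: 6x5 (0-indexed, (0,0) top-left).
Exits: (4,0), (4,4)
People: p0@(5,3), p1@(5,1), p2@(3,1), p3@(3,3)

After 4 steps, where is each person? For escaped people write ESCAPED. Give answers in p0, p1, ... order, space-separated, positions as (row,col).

Step 1: p0:(5,3)->(4,3) | p1:(5,1)->(4,1) | p2:(3,1)->(4,1) | p3:(3,3)->(4,3)
Step 2: p0:(4,3)->(4,4)->EXIT | p1:(4,1)->(4,0)->EXIT | p2:(4,1)->(4,0)->EXIT | p3:(4,3)->(4,4)->EXIT

ESCAPED ESCAPED ESCAPED ESCAPED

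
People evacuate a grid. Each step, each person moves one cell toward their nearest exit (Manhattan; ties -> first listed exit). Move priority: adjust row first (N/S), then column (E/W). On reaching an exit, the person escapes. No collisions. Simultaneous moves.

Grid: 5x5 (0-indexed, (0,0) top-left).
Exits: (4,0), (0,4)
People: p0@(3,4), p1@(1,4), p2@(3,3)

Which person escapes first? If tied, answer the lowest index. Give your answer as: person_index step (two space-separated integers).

Answer: 1 1

Derivation:
Step 1: p0:(3,4)->(2,4) | p1:(1,4)->(0,4)->EXIT | p2:(3,3)->(4,3)
Step 2: p0:(2,4)->(1,4) | p1:escaped | p2:(4,3)->(4,2)
Step 3: p0:(1,4)->(0,4)->EXIT | p1:escaped | p2:(4,2)->(4,1)
Step 4: p0:escaped | p1:escaped | p2:(4,1)->(4,0)->EXIT
Exit steps: [3, 1, 4]
First to escape: p1 at step 1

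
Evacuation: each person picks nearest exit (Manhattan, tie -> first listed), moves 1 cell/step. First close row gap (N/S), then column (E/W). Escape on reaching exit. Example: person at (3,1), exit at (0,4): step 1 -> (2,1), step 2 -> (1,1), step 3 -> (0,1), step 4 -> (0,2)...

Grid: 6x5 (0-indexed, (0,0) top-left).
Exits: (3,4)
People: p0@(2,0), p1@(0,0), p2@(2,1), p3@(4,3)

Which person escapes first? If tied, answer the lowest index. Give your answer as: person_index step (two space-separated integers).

Answer: 3 2

Derivation:
Step 1: p0:(2,0)->(3,0) | p1:(0,0)->(1,0) | p2:(2,1)->(3,1) | p3:(4,3)->(3,3)
Step 2: p0:(3,0)->(3,1) | p1:(1,0)->(2,0) | p2:(3,1)->(3,2) | p3:(3,3)->(3,4)->EXIT
Step 3: p0:(3,1)->(3,2) | p1:(2,0)->(3,0) | p2:(3,2)->(3,3) | p3:escaped
Step 4: p0:(3,2)->(3,3) | p1:(3,0)->(3,1) | p2:(3,3)->(3,4)->EXIT | p3:escaped
Step 5: p0:(3,3)->(3,4)->EXIT | p1:(3,1)->(3,2) | p2:escaped | p3:escaped
Step 6: p0:escaped | p1:(3,2)->(3,3) | p2:escaped | p3:escaped
Step 7: p0:escaped | p1:(3,3)->(3,4)->EXIT | p2:escaped | p3:escaped
Exit steps: [5, 7, 4, 2]
First to escape: p3 at step 2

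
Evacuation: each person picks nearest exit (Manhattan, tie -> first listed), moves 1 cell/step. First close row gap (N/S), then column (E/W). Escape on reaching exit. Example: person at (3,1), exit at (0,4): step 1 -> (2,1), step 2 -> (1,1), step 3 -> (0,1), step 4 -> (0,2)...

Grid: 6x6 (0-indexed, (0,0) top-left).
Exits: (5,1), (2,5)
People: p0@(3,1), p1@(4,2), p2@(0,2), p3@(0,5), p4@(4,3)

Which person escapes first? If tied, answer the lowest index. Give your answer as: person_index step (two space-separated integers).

Step 1: p0:(3,1)->(4,1) | p1:(4,2)->(5,2) | p2:(0,2)->(1,2) | p3:(0,5)->(1,5) | p4:(4,3)->(5,3)
Step 2: p0:(4,1)->(5,1)->EXIT | p1:(5,2)->(5,1)->EXIT | p2:(1,2)->(2,2) | p3:(1,5)->(2,5)->EXIT | p4:(5,3)->(5,2)
Step 3: p0:escaped | p1:escaped | p2:(2,2)->(2,3) | p3:escaped | p4:(5,2)->(5,1)->EXIT
Step 4: p0:escaped | p1:escaped | p2:(2,3)->(2,4) | p3:escaped | p4:escaped
Step 5: p0:escaped | p1:escaped | p2:(2,4)->(2,5)->EXIT | p3:escaped | p4:escaped
Exit steps: [2, 2, 5, 2, 3]
First to escape: p0 at step 2

Answer: 0 2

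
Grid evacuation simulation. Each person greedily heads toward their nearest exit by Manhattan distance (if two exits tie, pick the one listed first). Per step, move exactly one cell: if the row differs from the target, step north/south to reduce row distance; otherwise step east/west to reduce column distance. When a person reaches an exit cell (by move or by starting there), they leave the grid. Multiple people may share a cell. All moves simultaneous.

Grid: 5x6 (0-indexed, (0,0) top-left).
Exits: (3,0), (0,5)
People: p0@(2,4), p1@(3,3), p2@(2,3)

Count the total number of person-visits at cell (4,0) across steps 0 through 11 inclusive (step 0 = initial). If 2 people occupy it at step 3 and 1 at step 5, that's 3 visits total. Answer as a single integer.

Answer: 0

Derivation:
Step 0: p0@(2,4) p1@(3,3) p2@(2,3) -> at (4,0): 0 [-], cum=0
Step 1: p0@(1,4) p1@(3,2) p2@(3,3) -> at (4,0): 0 [-], cum=0
Step 2: p0@(0,4) p1@(3,1) p2@(3,2) -> at (4,0): 0 [-], cum=0
Step 3: p0@ESC p1@ESC p2@(3,1) -> at (4,0): 0 [-], cum=0
Step 4: p0@ESC p1@ESC p2@ESC -> at (4,0): 0 [-], cum=0
Total visits = 0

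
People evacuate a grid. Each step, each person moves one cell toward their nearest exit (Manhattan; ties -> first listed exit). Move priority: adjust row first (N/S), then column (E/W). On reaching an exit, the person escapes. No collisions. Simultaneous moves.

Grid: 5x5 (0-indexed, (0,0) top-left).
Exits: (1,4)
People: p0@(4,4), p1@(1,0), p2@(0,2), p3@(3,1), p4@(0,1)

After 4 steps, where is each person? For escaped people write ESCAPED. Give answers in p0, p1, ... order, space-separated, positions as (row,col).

Step 1: p0:(4,4)->(3,4) | p1:(1,0)->(1,1) | p2:(0,2)->(1,2) | p3:(3,1)->(2,1) | p4:(0,1)->(1,1)
Step 2: p0:(3,4)->(2,4) | p1:(1,1)->(1,2) | p2:(1,2)->(1,3) | p3:(2,1)->(1,1) | p4:(1,1)->(1,2)
Step 3: p0:(2,4)->(1,4)->EXIT | p1:(1,2)->(1,3) | p2:(1,3)->(1,4)->EXIT | p3:(1,1)->(1,2) | p4:(1,2)->(1,3)
Step 4: p0:escaped | p1:(1,3)->(1,4)->EXIT | p2:escaped | p3:(1,2)->(1,3) | p4:(1,3)->(1,4)->EXIT

ESCAPED ESCAPED ESCAPED (1,3) ESCAPED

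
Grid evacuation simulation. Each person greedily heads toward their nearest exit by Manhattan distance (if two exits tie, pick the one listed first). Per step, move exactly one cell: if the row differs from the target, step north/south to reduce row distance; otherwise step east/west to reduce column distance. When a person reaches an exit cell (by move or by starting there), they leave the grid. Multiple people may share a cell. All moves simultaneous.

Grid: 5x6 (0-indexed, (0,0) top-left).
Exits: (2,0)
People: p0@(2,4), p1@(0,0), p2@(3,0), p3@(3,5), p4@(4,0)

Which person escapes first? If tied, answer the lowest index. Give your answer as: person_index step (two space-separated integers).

Step 1: p0:(2,4)->(2,3) | p1:(0,0)->(1,0) | p2:(3,0)->(2,0)->EXIT | p3:(3,5)->(2,5) | p4:(4,0)->(3,0)
Step 2: p0:(2,3)->(2,2) | p1:(1,0)->(2,0)->EXIT | p2:escaped | p3:(2,5)->(2,4) | p4:(3,0)->(2,0)->EXIT
Step 3: p0:(2,2)->(2,1) | p1:escaped | p2:escaped | p3:(2,4)->(2,3) | p4:escaped
Step 4: p0:(2,1)->(2,0)->EXIT | p1:escaped | p2:escaped | p3:(2,3)->(2,2) | p4:escaped
Step 5: p0:escaped | p1:escaped | p2:escaped | p3:(2,2)->(2,1) | p4:escaped
Step 6: p0:escaped | p1:escaped | p2:escaped | p3:(2,1)->(2,0)->EXIT | p4:escaped
Exit steps: [4, 2, 1, 6, 2]
First to escape: p2 at step 1

Answer: 2 1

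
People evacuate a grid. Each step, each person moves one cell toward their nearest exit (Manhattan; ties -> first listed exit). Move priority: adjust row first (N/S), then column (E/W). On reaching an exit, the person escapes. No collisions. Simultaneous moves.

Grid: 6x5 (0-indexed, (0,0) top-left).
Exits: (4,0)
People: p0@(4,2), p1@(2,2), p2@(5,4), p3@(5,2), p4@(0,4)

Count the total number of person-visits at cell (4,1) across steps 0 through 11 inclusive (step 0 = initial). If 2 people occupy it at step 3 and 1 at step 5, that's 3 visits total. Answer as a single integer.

Answer: 5

Derivation:
Step 0: p0@(4,2) p1@(2,2) p2@(5,4) p3@(5,2) p4@(0,4) -> at (4,1): 0 [-], cum=0
Step 1: p0@(4,1) p1@(3,2) p2@(4,4) p3@(4,2) p4@(1,4) -> at (4,1): 1 [p0], cum=1
Step 2: p0@ESC p1@(4,2) p2@(4,3) p3@(4,1) p4@(2,4) -> at (4,1): 1 [p3], cum=2
Step 3: p0@ESC p1@(4,1) p2@(4,2) p3@ESC p4@(3,4) -> at (4,1): 1 [p1], cum=3
Step 4: p0@ESC p1@ESC p2@(4,1) p3@ESC p4@(4,4) -> at (4,1): 1 [p2], cum=4
Step 5: p0@ESC p1@ESC p2@ESC p3@ESC p4@(4,3) -> at (4,1): 0 [-], cum=4
Step 6: p0@ESC p1@ESC p2@ESC p3@ESC p4@(4,2) -> at (4,1): 0 [-], cum=4
Step 7: p0@ESC p1@ESC p2@ESC p3@ESC p4@(4,1) -> at (4,1): 1 [p4], cum=5
Step 8: p0@ESC p1@ESC p2@ESC p3@ESC p4@ESC -> at (4,1): 0 [-], cum=5
Total visits = 5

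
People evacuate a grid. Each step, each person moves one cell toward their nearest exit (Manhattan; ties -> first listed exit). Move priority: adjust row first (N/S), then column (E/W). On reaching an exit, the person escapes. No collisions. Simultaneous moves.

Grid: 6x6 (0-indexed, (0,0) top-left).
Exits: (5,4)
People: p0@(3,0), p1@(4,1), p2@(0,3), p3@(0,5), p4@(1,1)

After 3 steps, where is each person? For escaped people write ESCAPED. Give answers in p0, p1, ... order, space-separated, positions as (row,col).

Step 1: p0:(3,0)->(4,0) | p1:(4,1)->(5,1) | p2:(0,3)->(1,3) | p3:(0,5)->(1,5) | p4:(1,1)->(2,1)
Step 2: p0:(4,0)->(5,0) | p1:(5,1)->(5,2) | p2:(1,3)->(2,3) | p3:(1,5)->(2,5) | p4:(2,1)->(3,1)
Step 3: p0:(5,0)->(5,1) | p1:(5,2)->(5,3) | p2:(2,3)->(3,3) | p3:(2,5)->(3,5) | p4:(3,1)->(4,1)

(5,1) (5,3) (3,3) (3,5) (4,1)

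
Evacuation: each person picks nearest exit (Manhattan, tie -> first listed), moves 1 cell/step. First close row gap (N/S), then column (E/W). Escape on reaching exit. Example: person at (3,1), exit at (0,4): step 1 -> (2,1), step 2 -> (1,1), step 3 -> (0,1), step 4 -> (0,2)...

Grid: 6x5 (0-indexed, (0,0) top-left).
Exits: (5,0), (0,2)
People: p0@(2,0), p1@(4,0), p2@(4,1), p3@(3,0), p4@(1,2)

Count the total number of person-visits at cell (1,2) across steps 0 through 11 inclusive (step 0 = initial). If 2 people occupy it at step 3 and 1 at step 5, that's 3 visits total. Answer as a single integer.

Step 0: p0@(2,0) p1@(4,0) p2@(4,1) p3@(3,0) p4@(1,2) -> at (1,2): 1 [p4], cum=1
Step 1: p0@(3,0) p1@ESC p2@(5,1) p3@(4,0) p4@ESC -> at (1,2): 0 [-], cum=1
Step 2: p0@(4,0) p1@ESC p2@ESC p3@ESC p4@ESC -> at (1,2): 0 [-], cum=1
Step 3: p0@ESC p1@ESC p2@ESC p3@ESC p4@ESC -> at (1,2): 0 [-], cum=1
Total visits = 1

Answer: 1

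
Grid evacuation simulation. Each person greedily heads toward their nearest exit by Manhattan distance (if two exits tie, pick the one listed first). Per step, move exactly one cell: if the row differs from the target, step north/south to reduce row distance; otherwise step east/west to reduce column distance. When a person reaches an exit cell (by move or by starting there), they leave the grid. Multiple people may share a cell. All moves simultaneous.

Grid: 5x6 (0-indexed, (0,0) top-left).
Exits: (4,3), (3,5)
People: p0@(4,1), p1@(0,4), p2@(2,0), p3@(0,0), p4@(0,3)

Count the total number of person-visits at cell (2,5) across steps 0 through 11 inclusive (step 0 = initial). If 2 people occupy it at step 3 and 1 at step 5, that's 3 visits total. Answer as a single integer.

Answer: 0

Derivation:
Step 0: p0@(4,1) p1@(0,4) p2@(2,0) p3@(0,0) p4@(0,3) -> at (2,5): 0 [-], cum=0
Step 1: p0@(4,2) p1@(1,4) p2@(3,0) p3@(1,0) p4@(1,3) -> at (2,5): 0 [-], cum=0
Step 2: p0@ESC p1@(2,4) p2@(4,0) p3@(2,0) p4@(2,3) -> at (2,5): 0 [-], cum=0
Step 3: p0@ESC p1@(3,4) p2@(4,1) p3@(3,0) p4@(3,3) -> at (2,5): 0 [-], cum=0
Step 4: p0@ESC p1@ESC p2@(4,2) p3@(4,0) p4@ESC -> at (2,5): 0 [-], cum=0
Step 5: p0@ESC p1@ESC p2@ESC p3@(4,1) p4@ESC -> at (2,5): 0 [-], cum=0
Step 6: p0@ESC p1@ESC p2@ESC p3@(4,2) p4@ESC -> at (2,5): 0 [-], cum=0
Step 7: p0@ESC p1@ESC p2@ESC p3@ESC p4@ESC -> at (2,5): 0 [-], cum=0
Total visits = 0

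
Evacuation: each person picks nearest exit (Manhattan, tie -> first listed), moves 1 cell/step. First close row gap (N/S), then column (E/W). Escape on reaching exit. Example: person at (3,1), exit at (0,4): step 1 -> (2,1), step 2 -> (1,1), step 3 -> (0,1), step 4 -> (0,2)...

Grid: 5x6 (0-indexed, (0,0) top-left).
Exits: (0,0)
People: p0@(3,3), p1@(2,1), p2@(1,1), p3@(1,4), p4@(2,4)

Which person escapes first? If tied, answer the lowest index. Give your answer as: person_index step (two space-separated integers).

Step 1: p0:(3,3)->(2,3) | p1:(2,1)->(1,1) | p2:(1,1)->(0,1) | p3:(1,4)->(0,4) | p4:(2,4)->(1,4)
Step 2: p0:(2,3)->(1,3) | p1:(1,1)->(0,1) | p2:(0,1)->(0,0)->EXIT | p3:(0,4)->(0,3) | p4:(1,4)->(0,4)
Step 3: p0:(1,3)->(0,3) | p1:(0,1)->(0,0)->EXIT | p2:escaped | p3:(0,3)->(0,2) | p4:(0,4)->(0,3)
Step 4: p0:(0,3)->(0,2) | p1:escaped | p2:escaped | p3:(0,2)->(0,1) | p4:(0,3)->(0,2)
Step 5: p0:(0,2)->(0,1) | p1:escaped | p2:escaped | p3:(0,1)->(0,0)->EXIT | p4:(0,2)->(0,1)
Step 6: p0:(0,1)->(0,0)->EXIT | p1:escaped | p2:escaped | p3:escaped | p4:(0,1)->(0,0)->EXIT
Exit steps: [6, 3, 2, 5, 6]
First to escape: p2 at step 2

Answer: 2 2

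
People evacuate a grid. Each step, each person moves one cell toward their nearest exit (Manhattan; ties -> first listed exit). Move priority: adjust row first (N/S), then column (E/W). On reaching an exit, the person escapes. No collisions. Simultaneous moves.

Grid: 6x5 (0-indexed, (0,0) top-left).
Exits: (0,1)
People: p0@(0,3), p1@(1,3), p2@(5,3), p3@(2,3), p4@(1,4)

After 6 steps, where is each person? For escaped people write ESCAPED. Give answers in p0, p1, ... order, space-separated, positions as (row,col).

Step 1: p0:(0,3)->(0,2) | p1:(1,3)->(0,3) | p2:(5,3)->(4,3) | p3:(2,3)->(1,3) | p4:(1,4)->(0,4)
Step 2: p0:(0,2)->(0,1)->EXIT | p1:(0,3)->(0,2) | p2:(4,3)->(3,3) | p3:(1,3)->(0,3) | p4:(0,4)->(0,3)
Step 3: p0:escaped | p1:(0,2)->(0,1)->EXIT | p2:(3,3)->(2,3) | p3:(0,3)->(0,2) | p4:(0,3)->(0,2)
Step 4: p0:escaped | p1:escaped | p2:(2,3)->(1,3) | p3:(0,2)->(0,1)->EXIT | p4:(0,2)->(0,1)->EXIT
Step 5: p0:escaped | p1:escaped | p2:(1,3)->(0,3) | p3:escaped | p4:escaped
Step 6: p0:escaped | p1:escaped | p2:(0,3)->(0,2) | p3:escaped | p4:escaped

ESCAPED ESCAPED (0,2) ESCAPED ESCAPED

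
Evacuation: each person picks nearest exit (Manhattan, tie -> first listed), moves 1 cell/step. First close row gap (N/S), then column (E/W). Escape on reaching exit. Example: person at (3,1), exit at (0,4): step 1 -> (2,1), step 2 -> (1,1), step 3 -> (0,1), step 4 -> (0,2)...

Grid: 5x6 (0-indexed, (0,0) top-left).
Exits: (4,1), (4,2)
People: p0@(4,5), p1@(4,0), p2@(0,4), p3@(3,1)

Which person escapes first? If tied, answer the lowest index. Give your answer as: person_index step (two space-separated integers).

Step 1: p0:(4,5)->(4,4) | p1:(4,0)->(4,1)->EXIT | p2:(0,4)->(1,4) | p3:(3,1)->(4,1)->EXIT
Step 2: p0:(4,4)->(4,3) | p1:escaped | p2:(1,4)->(2,4) | p3:escaped
Step 3: p0:(4,3)->(4,2)->EXIT | p1:escaped | p2:(2,4)->(3,4) | p3:escaped
Step 4: p0:escaped | p1:escaped | p2:(3,4)->(4,4) | p3:escaped
Step 5: p0:escaped | p1:escaped | p2:(4,4)->(4,3) | p3:escaped
Step 6: p0:escaped | p1:escaped | p2:(4,3)->(4,2)->EXIT | p3:escaped
Exit steps: [3, 1, 6, 1]
First to escape: p1 at step 1

Answer: 1 1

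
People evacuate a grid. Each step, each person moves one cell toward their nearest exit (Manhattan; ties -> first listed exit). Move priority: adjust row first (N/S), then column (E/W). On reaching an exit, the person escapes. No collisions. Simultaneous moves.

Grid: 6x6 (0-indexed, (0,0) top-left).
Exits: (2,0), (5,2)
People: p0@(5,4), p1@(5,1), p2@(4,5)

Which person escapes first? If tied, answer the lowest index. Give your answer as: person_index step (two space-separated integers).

Answer: 1 1

Derivation:
Step 1: p0:(5,4)->(5,3) | p1:(5,1)->(5,2)->EXIT | p2:(4,5)->(5,5)
Step 2: p0:(5,3)->(5,2)->EXIT | p1:escaped | p2:(5,5)->(5,4)
Step 3: p0:escaped | p1:escaped | p2:(5,4)->(5,3)
Step 4: p0:escaped | p1:escaped | p2:(5,3)->(5,2)->EXIT
Exit steps: [2, 1, 4]
First to escape: p1 at step 1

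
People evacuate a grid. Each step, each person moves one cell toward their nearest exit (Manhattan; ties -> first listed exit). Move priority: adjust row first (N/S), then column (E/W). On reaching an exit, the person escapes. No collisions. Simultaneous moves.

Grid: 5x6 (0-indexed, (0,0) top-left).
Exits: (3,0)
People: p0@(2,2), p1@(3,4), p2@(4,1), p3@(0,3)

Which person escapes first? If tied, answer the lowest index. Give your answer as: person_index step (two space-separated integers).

Step 1: p0:(2,2)->(3,2) | p1:(3,4)->(3,3) | p2:(4,1)->(3,1) | p3:(0,3)->(1,3)
Step 2: p0:(3,2)->(3,1) | p1:(3,3)->(3,2) | p2:(3,1)->(3,0)->EXIT | p3:(1,3)->(2,3)
Step 3: p0:(3,1)->(3,0)->EXIT | p1:(3,2)->(3,1) | p2:escaped | p3:(2,3)->(3,3)
Step 4: p0:escaped | p1:(3,1)->(3,0)->EXIT | p2:escaped | p3:(3,3)->(3,2)
Step 5: p0:escaped | p1:escaped | p2:escaped | p3:(3,2)->(3,1)
Step 6: p0:escaped | p1:escaped | p2:escaped | p3:(3,1)->(3,0)->EXIT
Exit steps: [3, 4, 2, 6]
First to escape: p2 at step 2

Answer: 2 2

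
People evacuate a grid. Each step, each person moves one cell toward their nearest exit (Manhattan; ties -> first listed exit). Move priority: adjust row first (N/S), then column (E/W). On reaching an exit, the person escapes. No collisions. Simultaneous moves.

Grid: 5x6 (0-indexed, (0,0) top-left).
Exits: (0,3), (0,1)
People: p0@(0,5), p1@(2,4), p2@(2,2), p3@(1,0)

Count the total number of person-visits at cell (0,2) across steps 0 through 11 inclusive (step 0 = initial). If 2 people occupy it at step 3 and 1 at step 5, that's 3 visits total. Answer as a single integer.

Answer: 1

Derivation:
Step 0: p0@(0,5) p1@(2,4) p2@(2,2) p3@(1,0) -> at (0,2): 0 [-], cum=0
Step 1: p0@(0,4) p1@(1,4) p2@(1,2) p3@(0,0) -> at (0,2): 0 [-], cum=0
Step 2: p0@ESC p1@(0,4) p2@(0,2) p3@ESC -> at (0,2): 1 [p2], cum=1
Step 3: p0@ESC p1@ESC p2@ESC p3@ESC -> at (0,2): 0 [-], cum=1
Total visits = 1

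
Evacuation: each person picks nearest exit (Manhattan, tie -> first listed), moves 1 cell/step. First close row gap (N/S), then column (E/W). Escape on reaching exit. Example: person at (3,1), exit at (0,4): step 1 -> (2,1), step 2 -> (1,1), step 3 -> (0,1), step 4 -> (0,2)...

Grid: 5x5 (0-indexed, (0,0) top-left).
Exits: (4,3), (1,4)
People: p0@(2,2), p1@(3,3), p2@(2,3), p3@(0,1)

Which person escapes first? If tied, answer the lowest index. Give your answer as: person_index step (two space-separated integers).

Step 1: p0:(2,2)->(3,2) | p1:(3,3)->(4,3)->EXIT | p2:(2,3)->(3,3) | p3:(0,1)->(1,1)
Step 2: p0:(3,2)->(4,2) | p1:escaped | p2:(3,3)->(4,3)->EXIT | p3:(1,1)->(1,2)
Step 3: p0:(4,2)->(4,3)->EXIT | p1:escaped | p2:escaped | p3:(1,2)->(1,3)
Step 4: p0:escaped | p1:escaped | p2:escaped | p3:(1,3)->(1,4)->EXIT
Exit steps: [3, 1, 2, 4]
First to escape: p1 at step 1

Answer: 1 1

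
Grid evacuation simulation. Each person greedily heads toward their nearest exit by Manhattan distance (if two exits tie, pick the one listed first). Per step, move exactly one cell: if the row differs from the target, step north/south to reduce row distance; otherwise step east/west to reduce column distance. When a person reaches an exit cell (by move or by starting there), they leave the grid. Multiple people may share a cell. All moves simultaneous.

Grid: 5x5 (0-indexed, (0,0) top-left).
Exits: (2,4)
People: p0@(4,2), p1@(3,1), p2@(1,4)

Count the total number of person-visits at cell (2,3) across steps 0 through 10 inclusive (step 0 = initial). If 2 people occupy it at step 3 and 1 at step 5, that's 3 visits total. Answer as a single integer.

Answer: 2

Derivation:
Step 0: p0@(4,2) p1@(3,1) p2@(1,4) -> at (2,3): 0 [-], cum=0
Step 1: p0@(3,2) p1@(2,1) p2@ESC -> at (2,3): 0 [-], cum=0
Step 2: p0@(2,2) p1@(2,2) p2@ESC -> at (2,3): 0 [-], cum=0
Step 3: p0@(2,3) p1@(2,3) p2@ESC -> at (2,3): 2 [p0,p1], cum=2
Step 4: p0@ESC p1@ESC p2@ESC -> at (2,3): 0 [-], cum=2
Total visits = 2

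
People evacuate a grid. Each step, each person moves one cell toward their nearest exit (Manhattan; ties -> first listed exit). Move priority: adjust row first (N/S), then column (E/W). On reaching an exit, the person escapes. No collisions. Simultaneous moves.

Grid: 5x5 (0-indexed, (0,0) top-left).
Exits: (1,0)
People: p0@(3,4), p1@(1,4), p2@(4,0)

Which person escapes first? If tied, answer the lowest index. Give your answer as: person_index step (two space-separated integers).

Step 1: p0:(3,4)->(2,4) | p1:(1,4)->(1,3) | p2:(4,0)->(3,0)
Step 2: p0:(2,4)->(1,4) | p1:(1,3)->(1,2) | p2:(3,0)->(2,0)
Step 3: p0:(1,4)->(1,3) | p1:(1,2)->(1,1) | p2:(2,0)->(1,0)->EXIT
Step 4: p0:(1,3)->(1,2) | p1:(1,1)->(1,0)->EXIT | p2:escaped
Step 5: p0:(1,2)->(1,1) | p1:escaped | p2:escaped
Step 6: p0:(1,1)->(1,0)->EXIT | p1:escaped | p2:escaped
Exit steps: [6, 4, 3]
First to escape: p2 at step 3

Answer: 2 3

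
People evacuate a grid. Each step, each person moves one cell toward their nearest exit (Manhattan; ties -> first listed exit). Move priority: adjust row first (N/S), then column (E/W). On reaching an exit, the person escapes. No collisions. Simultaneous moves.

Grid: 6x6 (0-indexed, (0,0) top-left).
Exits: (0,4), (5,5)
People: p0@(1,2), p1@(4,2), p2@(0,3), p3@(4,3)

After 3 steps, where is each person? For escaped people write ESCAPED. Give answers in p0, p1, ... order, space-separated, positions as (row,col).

Step 1: p0:(1,2)->(0,2) | p1:(4,2)->(5,2) | p2:(0,3)->(0,4)->EXIT | p3:(4,3)->(5,3)
Step 2: p0:(0,2)->(0,3) | p1:(5,2)->(5,3) | p2:escaped | p3:(5,3)->(5,4)
Step 3: p0:(0,3)->(0,4)->EXIT | p1:(5,3)->(5,4) | p2:escaped | p3:(5,4)->(5,5)->EXIT

ESCAPED (5,4) ESCAPED ESCAPED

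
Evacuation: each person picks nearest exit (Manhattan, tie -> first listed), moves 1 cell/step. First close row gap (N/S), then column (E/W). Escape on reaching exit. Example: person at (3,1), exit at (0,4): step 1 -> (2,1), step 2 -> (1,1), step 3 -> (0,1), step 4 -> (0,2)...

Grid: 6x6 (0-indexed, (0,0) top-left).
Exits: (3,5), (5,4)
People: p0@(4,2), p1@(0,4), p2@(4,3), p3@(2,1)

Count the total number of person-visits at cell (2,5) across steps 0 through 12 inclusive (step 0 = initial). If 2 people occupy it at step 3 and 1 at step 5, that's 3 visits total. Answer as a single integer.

Answer: 0

Derivation:
Step 0: p0@(4,2) p1@(0,4) p2@(4,3) p3@(2,1) -> at (2,5): 0 [-], cum=0
Step 1: p0@(5,2) p1@(1,4) p2@(5,3) p3@(3,1) -> at (2,5): 0 [-], cum=0
Step 2: p0@(5,3) p1@(2,4) p2@ESC p3@(3,2) -> at (2,5): 0 [-], cum=0
Step 3: p0@ESC p1@(3,4) p2@ESC p3@(3,3) -> at (2,5): 0 [-], cum=0
Step 4: p0@ESC p1@ESC p2@ESC p3@(3,4) -> at (2,5): 0 [-], cum=0
Step 5: p0@ESC p1@ESC p2@ESC p3@ESC -> at (2,5): 0 [-], cum=0
Total visits = 0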